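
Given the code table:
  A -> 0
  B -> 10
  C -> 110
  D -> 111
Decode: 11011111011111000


Decoding:
110 -> C
111 -> D
110 -> C
111 -> D
110 -> C
0 -> A
0 -> A


Result: CDCDCAA


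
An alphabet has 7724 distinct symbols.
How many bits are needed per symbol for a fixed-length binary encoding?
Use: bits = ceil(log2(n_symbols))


log2(7724) = 12.9151
Bracket: 2^12 = 4096 < 7724 <= 2^13 = 8192
So ceil(log2(7724)) = 13

bits = ceil(log2(7724)) = ceil(12.9151) = 13 bits


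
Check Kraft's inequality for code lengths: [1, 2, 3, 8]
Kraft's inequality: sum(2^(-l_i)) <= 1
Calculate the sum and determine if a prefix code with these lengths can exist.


Sum = 2^(-1) + 2^(-2) + 2^(-3) + 2^(-8)
    = 0.5 + 0.25 + 0.125 + 0.00390625
    = 225/256 = 0.87890625
Since 0.87890625 <= 1, Kraft's inequality IS satisfied.
A prefix code with these lengths CAN exist.

Kraft sum = 0.87890625. Satisfied.


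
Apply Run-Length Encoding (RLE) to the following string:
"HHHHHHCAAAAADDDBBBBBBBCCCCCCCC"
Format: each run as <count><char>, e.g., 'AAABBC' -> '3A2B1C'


Scanning runs left to right:
  i=0: run of 'H' x 6 -> '6H'
  i=6: run of 'C' x 1 -> '1C'
  i=7: run of 'A' x 5 -> '5A'
  i=12: run of 'D' x 3 -> '3D'
  i=15: run of 'B' x 7 -> '7B'
  i=22: run of 'C' x 8 -> '8C'

RLE = 6H1C5A3D7B8C


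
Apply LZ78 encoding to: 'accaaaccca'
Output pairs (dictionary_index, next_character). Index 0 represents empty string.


LZ78 encoding steps:
Dictionary: {0: ''}
Step 1: w='' (idx 0), next='a' -> output (0, 'a'), add 'a' as idx 1
Step 2: w='' (idx 0), next='c' -> output (0, 'c'), add 'c' as idx 2
Step 3: w='c' (idx 2), next='a' -> output (2, 'a'), add 'ca' as idx 3
Step 4: w='a' (idx 1), next='a' -> output (1, 'a'), add 'aa' as idx 4
Step 5: w='c' (idx 2), next='c' -> output (2, 'c'), add 'cc' as idx 5
Step 6: w='ca' (idx 3), end of input -> output (3, '')


Encoded: [(0, 'a'), (0, 'c'), (2, 'a'), (1, 'a'), (2, 'c'), (3, '')]


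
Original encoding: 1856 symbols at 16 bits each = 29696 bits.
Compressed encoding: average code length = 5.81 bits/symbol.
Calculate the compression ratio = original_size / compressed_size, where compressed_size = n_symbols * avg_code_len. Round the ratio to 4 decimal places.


original_size = n_symbols * orig_bits = 1856 * 16 = 29696 bits
compressed_size = n_symbols * avg_code_len = 1856 * 5.81 = 10783.36 bits
ratio = original_size / compressed_size = 29696 / 10783.36 = 2.7539

Compression ratio = 2.7539


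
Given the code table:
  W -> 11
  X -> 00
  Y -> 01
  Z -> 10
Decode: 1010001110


Decoding:
10 -> Z
10 -> Z
00 -> X
11 -> W
10 -> Z


Result: ZZXWZ


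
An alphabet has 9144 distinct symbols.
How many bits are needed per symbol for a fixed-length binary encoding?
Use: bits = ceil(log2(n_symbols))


log2(9144) = 13.1586
Bracket: 2^13 = 8192 < 9144 <= 2^14 = 16384
So ceil(log2(9144)) = 14

bits = ceil(log2(9144)) = ceil(13.1586) = 14 bits


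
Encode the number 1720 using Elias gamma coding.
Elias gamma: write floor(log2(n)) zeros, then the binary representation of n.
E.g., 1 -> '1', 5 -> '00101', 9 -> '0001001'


num_bits = floor(log2(1720)) + 1 = 11
leading_zeros = num_bits - 1 = 10
binary(1720) = 11010111000

Elias gamma(1720) = '0000000000' + '11010111000' = 000000000011010111000 (21 bits)


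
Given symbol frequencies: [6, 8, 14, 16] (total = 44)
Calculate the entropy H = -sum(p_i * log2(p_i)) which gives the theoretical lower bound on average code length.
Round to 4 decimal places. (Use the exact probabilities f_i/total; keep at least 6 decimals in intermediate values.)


Per-symbol terms -p_i * log2(p_i) with p_i = f_i/44:
  p = 6/44 = 0.136364: log2(p) = -2.874469, -p*log2(p) = 0.391973
  p = 8/44 = 0.181818: log2(p) = -2.459432, -p*log2(p) = 0.447169
  p = 14/44 = 0.318182: log2(p) = -1.652077, -p*log2(p) = 0.525661
  p = 16/44 = 0.363636: log2(p) = -1.459432, -p*log2(p) = 0.530702
H = 0.391973 + 0.447169 + 0.525661 + 0.530702 = 1.895505

H = 1.8955 bits/symbol


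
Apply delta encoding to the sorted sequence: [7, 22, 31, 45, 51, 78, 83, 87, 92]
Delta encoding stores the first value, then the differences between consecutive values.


First value: 7
Deltas:
  22 - 7 = 15
  31 - 22 = 9
  45 - 31 = 14
  51 - 45 = 6
  78 - 51 = 27
  83 - 78 = 5
  87 - 83 = 4
  92 - 87 = 5


Delta encoded: [7, 15, 9, 14, 6, 27, 5, 4, 5]


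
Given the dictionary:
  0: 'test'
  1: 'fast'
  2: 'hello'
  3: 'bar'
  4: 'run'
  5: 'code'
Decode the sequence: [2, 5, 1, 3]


Look up each index in the dictionary:
  2 -> 'hello'
  5 -> 'code'
  1 -> 'fast'
  3 -> 'bar'

Decoded: "hello code fast bar"


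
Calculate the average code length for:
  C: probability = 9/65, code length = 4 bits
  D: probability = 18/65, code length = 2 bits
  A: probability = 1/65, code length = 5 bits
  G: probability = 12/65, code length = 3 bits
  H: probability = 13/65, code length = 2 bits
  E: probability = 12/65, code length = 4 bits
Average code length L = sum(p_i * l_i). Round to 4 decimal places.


Weighted contributions p_i * l_i:
  C: (9/65) * 4 = 36/65
  D: (18/65) * 2 = 36/65
  A: (1/65) * 5 = 5/65
  G: (12/65) * 3 = 36/65
  H: (13/65) * 2 = 26/65
  E: (12/65) * 4 = 48/65
Sum = (36 + 36 + 5 + 36 + 26 + 48)/65 = 187/65

L = 187/65 = 2.8769 bits/symbol


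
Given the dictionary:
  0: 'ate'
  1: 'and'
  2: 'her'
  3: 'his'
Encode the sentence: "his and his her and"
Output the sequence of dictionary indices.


Look up each word in the dictionary:
  'his' -> 3
  'and' -> 1
  'his' -> 3
  'her' -> 2
  'and' -> 1

Encoded: [3, 1, 3, 2, 1]


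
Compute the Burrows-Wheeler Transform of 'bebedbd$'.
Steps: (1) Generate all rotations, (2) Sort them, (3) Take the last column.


Rotations (sorted):
  0: $bebedbd -> last char: d
  1: bd$bebed -> last char: d
  2: bebedbd$ -> last char: $
  3: bedbd$be -> last char: e
  4: d$bebedb -> last char: b
  5: dbd$bebe -> last char: e
  6: ebedbd$b -> last char: b
  7: edbd$beb -> last char: b


BWT = dd$ebebb


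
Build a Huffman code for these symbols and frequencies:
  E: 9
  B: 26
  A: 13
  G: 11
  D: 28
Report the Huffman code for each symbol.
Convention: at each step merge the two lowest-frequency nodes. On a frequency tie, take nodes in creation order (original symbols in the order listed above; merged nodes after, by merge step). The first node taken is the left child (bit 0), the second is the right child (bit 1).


Huffman tree construction:
Step 1: Merge E(9) + G(11) = 20
Step 2: Merge A(13) + (E+G)(20) = 33
Step 3: Merge B(26) + D(28) = 54
Step 4: Merge (A+(E+G))(33) + (B+D)(54) = 87
Read each symbol's code off the tree from the root (left child = 0, right child = 1).

Codes:
  E: 010 (length 3)
  B: 10 (length 2)
  A: 00 (length 2)
  G: 011 (length 3)
  D: 11 (length 2)
Average code length: 194/87 = 2.2299 bits/symbol


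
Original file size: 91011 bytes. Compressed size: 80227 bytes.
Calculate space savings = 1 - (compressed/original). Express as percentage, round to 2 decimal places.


ratio = compressed/original = 80227/91011 = 0.881509
savings = 1 - ratio = 1 - 0.881509 = 0.118491
as a percentage: 0.118491 * 100 = 11.85%

Space savings = 1 - 80227/91011 = 11.85%


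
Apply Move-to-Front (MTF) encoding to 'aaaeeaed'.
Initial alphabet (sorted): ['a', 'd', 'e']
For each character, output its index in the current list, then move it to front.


MTF encoding:
'a': index 0 in ['a', 'd', 'e'] -> ['a', 'd', 'e']
'a': index 0 in ['a', 'd', 'e'] -> ['a', 'd', 'e']
'a': index 0 in ['a', 'd', 'e'] -> ['a', 'd', 'e']
'e': index 2 in ['a', 'd', 'e'] -> ['e', 'a', 'd']
'e': index 0 in ['e', 'a', 'd'] -> ['e', 'a', 'd']
'a': index 1 in ['e', 'a', 'd'] -> ['a', 'e', 'd']
'e': index 1 in ['a', 'e', 'd'] -> ['e', 'a', 'd']
'd': index 2 in ['e', 'a', 'd'] -> ['d', 'e', 'a']


Output: [0, 0, 0, 2, 0, 1, 1, 2]


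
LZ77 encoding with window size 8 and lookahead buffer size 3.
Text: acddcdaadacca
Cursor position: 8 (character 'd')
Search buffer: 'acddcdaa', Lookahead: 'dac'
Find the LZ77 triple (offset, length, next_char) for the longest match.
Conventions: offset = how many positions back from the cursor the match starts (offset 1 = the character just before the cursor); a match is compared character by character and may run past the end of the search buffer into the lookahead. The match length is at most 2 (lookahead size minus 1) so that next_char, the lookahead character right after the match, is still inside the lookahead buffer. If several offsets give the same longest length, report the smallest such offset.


Try each offset into the search buffer:
  offset=1 (pos 7, char 'a'): match length 0
  offset=2 (pos 6, char 'a'): match length 0
  offset=3 (pos 5, char 'd'): match length 2
  offset=4 (pos 4, char 'c'): match length 0
  offset=5 (pos 3, char 'd'): match length 1
  offset=6 (pos 2, char 'd'): match length 1
  offset=7 (pos 1, char 'c'): match length 0
  offset=8 (pos 0, char 'a'): match length 0
Longest match has length 2 at offset 3.
next_char = character at position 8 + 2 = 10 -> 'c'

Best match: offset=3, length=2 (matching 'da' starting at position 5)
LZ77 triple: (3, 2, 'c')


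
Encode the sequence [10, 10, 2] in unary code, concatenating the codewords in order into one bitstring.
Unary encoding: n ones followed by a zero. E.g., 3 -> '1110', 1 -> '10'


Encode each number as n ones followed by a terminating 0:
  10 -> 11111111110 (11 bits)
  10 -> 11111111110 (11 bits)
  2 -> 110 (3 bits)
Total length = 11 + 11 + 3 = 25 bits.

Unary([10, 10, 2]) = 1111111111011111111110110 (25 bits)


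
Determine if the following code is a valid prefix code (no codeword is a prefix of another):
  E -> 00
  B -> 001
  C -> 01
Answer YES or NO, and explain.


Checking each pair (does one codeword prefix another?):
  E='00' vs B='001': prefix -- VIOLATION

NO -- this is NOT a valid prefix code. E (00) is a prefix of B (001).


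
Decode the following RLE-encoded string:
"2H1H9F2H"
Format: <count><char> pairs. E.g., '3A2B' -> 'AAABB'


Expanding each <count><char> pair:
  2H -> 'HH'
  1H -> 'H'
  9F -> 'FFFFFFFFF'
  2H -> 'HH'

Decoded = HHHFFFFFFFFFHH


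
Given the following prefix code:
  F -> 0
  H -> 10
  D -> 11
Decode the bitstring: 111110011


Decoding step by step:
Bits 11 -> D
Bits 11 -> D
Bits 10 -> H
Bits 0 -> F
Bits 11 -> D


Decoded message: DDHFD


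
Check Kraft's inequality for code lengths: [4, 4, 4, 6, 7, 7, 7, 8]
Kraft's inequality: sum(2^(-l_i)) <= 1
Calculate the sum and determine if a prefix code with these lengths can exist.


Sum = 2^(-4) + 2^(-4) + 2^(-4) + 2^(-6) + 2^(-7) + 2^(-7) + 2^(-7) + 2^(-8)
    = 0.0625 + 0.0625 + 0.0625 + 0.015625 + 0.0078125 + 0.0078125 + 0.0078125 + 0.00390625
    = 59/256 = 0.23046875
Since 0.23046875 <= 1, Kraft's inequality IS satisfied.
A prefix code with these lengths CAN exist.

Kraft sum = 0.23046875. Satisfied.


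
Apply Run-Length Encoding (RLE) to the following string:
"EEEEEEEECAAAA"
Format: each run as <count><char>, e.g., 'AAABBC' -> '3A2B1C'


Scanning runs left to right:
  i=0: run of 'E' x 8 -> '8E'
  i=8: run of 'C' x 1 -> '1C'
  i=9: run of 'A' x 4 -> '4A'

RLE = 8E1C4A


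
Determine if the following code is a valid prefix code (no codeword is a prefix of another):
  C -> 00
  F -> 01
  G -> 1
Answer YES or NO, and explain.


Checking each pair (does one codeword prefix another?):
  C='00' vs F='01': no prefix
  C='00' vs G='1': no prefix
  F='01' vs C='00': no prefix
  F='01' vs G='1': no prefix
  G='1' vs C='00': no prefix
  G='1' vs F='01': no prefix
No violation found over all pairs.

YES -- this is a valid prefix code. No codeword is a prefix of any other codeword.


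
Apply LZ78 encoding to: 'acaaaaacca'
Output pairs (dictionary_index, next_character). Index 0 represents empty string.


LZ78 encoding steps:
Dictionary: {0: ''}
Step 1: w='' (idx 0), next='a' -> output (0, 'a'), add 'a' as idx 1
Step 2: w='' (idx 0), next='c' -> output (0, 'c'), add 'c' as idx 2
Step 3: w='a' (idx 1), next='a' -> output (1, 'a'), add 'aa' as idx 3
Step 4: w='aa' (idx 3), next='a' -> output (3, 'a'), add 'aaa' as idx 4
Step 5: w='c' (idx 2), next='c' -> output (2, 'c'), add 'cc' as idx 5
Step 6: w='a' (idx 1), end of input -> output (1, '')


Encoded: [(0, 'a'), (0, 'c'), (1, 'a'), (3, 'a'), (2, 'c'), (1, '')]


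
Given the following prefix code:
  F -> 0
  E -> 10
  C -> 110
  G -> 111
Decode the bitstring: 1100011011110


Decoding step by step:
Bits 110 -> C
Bits 0 -> F
Bits 0 -> F
Bits 110 -> C
Bits 111 -> G
Bits 10 -> E


Decoded message: CFFCGE


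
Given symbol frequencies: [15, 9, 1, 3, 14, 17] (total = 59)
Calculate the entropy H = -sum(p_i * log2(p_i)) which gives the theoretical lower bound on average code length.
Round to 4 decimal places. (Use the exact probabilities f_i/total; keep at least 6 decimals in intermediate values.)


Per-symbol terms -p_i * log2(p_i) with p_i = f_i/59:
  p = 15/59 = 0.254237: log2(p) = -1.975752, -p*log2(p) = 0.502310
  p = 9/59 = 0.152542: log2(p) = -2.712718, -p*log2(p) = 0.413804
  p = 1/59 = 0.016949: log2(p) = -5.882643, -p*log2(p) = 0.099706
  p = 3/59 = 0.050847: log2(p) = -4.297681, -p*log2(p) = 0.218526
  p = 14/59 = 0.237288: log2(p) = -2.075288, -p*log2(p) = 0.492441
  p = 17/59 = 0.288136: log2(p) = -1.795180, -p*log2(p) = 0.517255
H = 0.502310 + 0.413804 + 0.099706 + 0.218526 + 0.492441 + 0.517255 = 2.244042

H = 2.244 bits/symbol


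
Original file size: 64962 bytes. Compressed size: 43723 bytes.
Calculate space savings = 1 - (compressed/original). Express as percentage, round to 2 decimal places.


ratio = compressed/original = 43723/64962 = 0.673055
savings = 1 - ratio = 1 - 0.673055 = 0.326945
as a percentage: 0.326945 * 100 = 32.69%

Space savings = 1 - 43723/64962 = 32.69%


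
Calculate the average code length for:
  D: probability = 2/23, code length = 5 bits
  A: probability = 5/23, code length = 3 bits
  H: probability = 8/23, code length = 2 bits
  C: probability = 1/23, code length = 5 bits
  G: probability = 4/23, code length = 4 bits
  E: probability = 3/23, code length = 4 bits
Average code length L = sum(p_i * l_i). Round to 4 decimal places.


Weighted contributions p_i * l_i:
  D: (2/23) * 5 = 10/23
  A: (5/23) * 3 = 15/23
  H: (8/23) * 2 = 16/23
  C: (1/23) * 5 = 5/23
  G: (4/23) * 4 = 16/23
  E: (3/23) * 4 = 12/23
Sum = (10 + 15 + 16 + 5 + 16 + 12)/23 = 74/23

L = 74/23 = 3.2174 bits/symbol


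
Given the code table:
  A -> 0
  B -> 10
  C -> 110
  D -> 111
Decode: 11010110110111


Decoding:
110 -> C
10 -> B
110 -> C
110 -> C
111 -> D


Result: CBCCD


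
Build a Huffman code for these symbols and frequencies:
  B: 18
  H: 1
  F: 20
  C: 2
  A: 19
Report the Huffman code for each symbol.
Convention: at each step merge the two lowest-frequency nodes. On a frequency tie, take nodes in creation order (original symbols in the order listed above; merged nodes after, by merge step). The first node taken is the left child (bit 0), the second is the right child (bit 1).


Huffman tree construction:
Step 1: Merge H(1) + C(2) = 3
Step 2: Merge (H+C)(3) + B(18) = 21
Step 3: Merge A(19) + F(20) = 39
Step 4: Merge ((H+C)+B)(21) + (A+F)(39) = 60
Read each symbol's code off the tree from the root (left child = 0, right child = 1).

Codes:
  B: 01 (length 2)
  H: 000 (length 3)
  F: 11 (length 2)
  C: 001 (length 3)
  A: 10 (length 2)
Average code length: 123/60 = 2.0500 bits/symbol


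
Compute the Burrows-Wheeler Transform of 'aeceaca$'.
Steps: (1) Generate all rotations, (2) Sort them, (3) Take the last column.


Rotations (sorted):
  0: $aeceaca -> last char: a
  1: a$aeceac -> last char: c
  2: aca$aece -> last char: e
  3: aeceaca$ -> last char: $
  4: ca$aecea -> last char: a
  5: ceaca$ae -> last char: e
  6: eaca$aec -> last char: c
  7: eceaca$a -> last char: a


BWT = ace$aeca


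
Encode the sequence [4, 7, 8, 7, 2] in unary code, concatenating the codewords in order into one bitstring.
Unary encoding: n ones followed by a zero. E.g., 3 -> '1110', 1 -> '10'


Encode each number as n ones followed by a terminating 0:
  4 -> 11110 (5 bits)
  7 -> 11111110 (8 bits)
  8 -> 111111110 (9 bits)
  7 -> 11111110 (8 bits)
  2 -> 110 (3 bits)
Total length = 5 + 8 + 9 + 8 + 3 = 33 bits.

Unary([4, 7, 8, 7, 2]) = 111101111111011111111011111110110 (33 bits)


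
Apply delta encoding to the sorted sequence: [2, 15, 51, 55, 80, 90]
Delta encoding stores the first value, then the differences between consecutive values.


First value: 2
Deltas:
  15 - 2 = 13
  51 - 15 = 36
  55 - 51 = 4
  80 - 55 = 25
  90 - 80 = 10


Delta encoded: [2, 13, 36, 4, 25, 10]


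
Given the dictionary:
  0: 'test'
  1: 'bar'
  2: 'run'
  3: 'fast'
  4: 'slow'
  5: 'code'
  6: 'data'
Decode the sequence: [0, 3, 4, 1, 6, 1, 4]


Look up each index in the dictionary:
  0 -> 'test'
  3 -> 'fast'
  4 -> 'slow'
  1 -> 'bar'
  6 -> 'data'
  1 -> 'bar'
  4 -> 'slow'

Decoded: "test fast slow bar data bar slow"


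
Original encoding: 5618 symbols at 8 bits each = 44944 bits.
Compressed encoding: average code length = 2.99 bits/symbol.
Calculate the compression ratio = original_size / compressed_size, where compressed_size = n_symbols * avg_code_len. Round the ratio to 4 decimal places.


original_size = n_symbols * orig_bits = 5618 * 8 = 44944 bits
compressed_size = n_symbols * avg_code_len = 5618 * 2.99 = 16797.82 bits
ratio = original_size / compressed_size = 44944 / 16797.82 = 2.6756

Compression ratio = 2.6756


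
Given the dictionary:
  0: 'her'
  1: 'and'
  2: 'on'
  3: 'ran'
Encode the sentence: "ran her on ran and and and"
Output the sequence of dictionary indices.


Look up each word in the dictionary:
  'ran' -> 3
  'her' -> 0
  'on' -> 2
  'ran' -> 3
  'and' -> 1
  'and' -> 1
  'and' -> 1

Encoded: [3, 0, 2, 3, 1, 1, 1]


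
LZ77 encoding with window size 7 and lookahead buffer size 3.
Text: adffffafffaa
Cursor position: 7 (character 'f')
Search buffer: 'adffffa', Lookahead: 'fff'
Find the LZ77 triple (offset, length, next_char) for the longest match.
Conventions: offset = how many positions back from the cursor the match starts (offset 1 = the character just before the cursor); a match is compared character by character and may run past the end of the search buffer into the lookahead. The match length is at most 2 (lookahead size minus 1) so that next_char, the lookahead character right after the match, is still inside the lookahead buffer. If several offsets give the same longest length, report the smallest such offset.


Try each offset into the search buffer:
  offset=1 (pos 6, char 'a'): match length 0
  offset=2 (pos 5, char 'f'): match length 1
  offset=3 (pos 4, char 'f'): match length 2
  offset=4 (pos 3, char 'f'): match length 2
  offset=5 (pos 2, char 'f'): match length 2
  offset=6 (pos 1, char 'd'): match length 0
  offset=7 (pos 0, char 'a'): match length 0
Longest match has length 2, found at offsets 3, 4, 5; take the smallest, offset 3.
next_char = character at position 7 + 2 = 9 -> 'f'

Best match: offset=3, length=2 (matching 'ff' starting at position 4)
LZ77 triple: (3, 2, 'f')


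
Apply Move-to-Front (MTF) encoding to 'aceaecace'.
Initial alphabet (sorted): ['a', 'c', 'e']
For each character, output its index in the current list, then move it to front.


MTF encoding:
'a': index 0 in ['a', 'c', 'e'] -> ['a', 'c', 'e']
'c': index 1 in ['a', 'c', 'e'] -> ['c', 'a', 'e']
'e': index 2 in ['c', 'a', 'e'] -> ['e', 'c', 'a']
'a': index 2 in ['e', 'c', 'a'] -> ['a', 'e', 'c']
'e': index 1 in ['a', 'e', 'c'] -> ['e', 'a', 'c']
'c': index 2 in ['e', 'a', 'c'] -> ['c', 'e', 'a']
'a': index 2 in ['c', 'e', 'a'] -> ['a', 'c', 'e']
'c': index 1 in ['a', 'c', 'e'] -> ['c', 'a', 'e']
'e': index 2 in ['c', 'a', 'e'] -> ['e', 'c', 'a']


Output: [0, 1, 2, 2, 1, 2, 2, 1, 2]


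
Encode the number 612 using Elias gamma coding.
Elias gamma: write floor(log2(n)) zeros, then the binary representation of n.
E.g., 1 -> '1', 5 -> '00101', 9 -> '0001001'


num_bits = floor(log2(612)) + 1 = 10
leading_zeros = num_bits - 1 = 9
binary(612) = 1001100100

Elias gamma(612) = '000000000' + '1001100100' = 0000000001001100100 (19 bits)


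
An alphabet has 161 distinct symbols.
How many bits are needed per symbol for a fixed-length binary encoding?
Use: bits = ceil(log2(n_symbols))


log2(161) = 7.3309
Bracket: 2^7 = 128 < 161 <= 2^8 = 256
So ceil(log2(161)) = 8

bits = ceil(log2(161)) = ceil(7.3309) = 8 bits


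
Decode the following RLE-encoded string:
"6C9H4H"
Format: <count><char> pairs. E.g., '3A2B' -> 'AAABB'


Expanding each <count><char> pair:
  6C -> 'CCCCCC'
  9H -> 'HHHHHHHHH'
  4H -> 'HHHH'

Decoded = CCCCCCHHHHHHHHHHHHH


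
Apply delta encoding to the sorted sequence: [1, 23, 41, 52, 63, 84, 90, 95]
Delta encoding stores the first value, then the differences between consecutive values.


First value: 1
Deltas:
  23 - 1 = 22
  41 - 23 = 18
  52 - 41 = 11
  63 - 52 = 11
  84 - 63 = 21
  90 - 84 = 6
  95 - 90 = 5


Delta encoded: [1, 22, 18, 11, 11, 21, 6, 5]


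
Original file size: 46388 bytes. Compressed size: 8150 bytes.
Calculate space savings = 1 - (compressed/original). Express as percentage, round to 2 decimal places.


ratio = compressed/original = 8150/46388 = 0.175692
savings = 1 - ratio = 1 - 0.175692 = 0.824308
as a percentage: 0.824308 * 100 = 82.43%

Space savings = 1 - 8150/46388 = 82.43%


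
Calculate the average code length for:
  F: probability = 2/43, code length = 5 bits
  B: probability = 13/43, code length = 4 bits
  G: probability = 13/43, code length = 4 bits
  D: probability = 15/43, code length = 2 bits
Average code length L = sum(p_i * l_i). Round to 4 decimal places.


Weighted contributions p_i * l_i:
  F: (2/43) * 5 = 10/43
  B: (13/43) * 4 = 52/43
  G: (13/43) * 4 = 52/43
  D: (15/43) * 2 = 30/43
Sum = (10 + 52 + 52 + 30)/43 = 144/43

L = 144/43 = 3.3488 bits/symbol


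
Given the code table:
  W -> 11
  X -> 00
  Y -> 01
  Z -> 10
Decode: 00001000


Decoding:
00 -> X
00 -> X
10 -> Z
00 -> X


Result: XXZX


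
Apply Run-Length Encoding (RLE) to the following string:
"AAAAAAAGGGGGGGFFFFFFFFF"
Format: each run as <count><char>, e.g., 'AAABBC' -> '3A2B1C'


Scanning runs left to right:
  i=0: run of 'A' x 7 -> '7A'
  i=7: run of 'G' x 7 -> '7G'
  i=14: run of 'F' x 9 -> '9F'

RLE = 7A7G9F


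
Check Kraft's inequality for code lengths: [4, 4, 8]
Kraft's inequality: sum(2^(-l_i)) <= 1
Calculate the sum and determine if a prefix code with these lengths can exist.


Sum = 2^(-4) + 2^(-4) + 2^(-8)
    = 0.0625 + 0.0625 + 0.00390625
    = 33/256 = 0.12890625
Since 0.12890625 <= 1, Kraft's inequality IS satisfied.
A prefix code with these lengths CAN exist.

Kraft sum = 0.12890625. Satisfied.


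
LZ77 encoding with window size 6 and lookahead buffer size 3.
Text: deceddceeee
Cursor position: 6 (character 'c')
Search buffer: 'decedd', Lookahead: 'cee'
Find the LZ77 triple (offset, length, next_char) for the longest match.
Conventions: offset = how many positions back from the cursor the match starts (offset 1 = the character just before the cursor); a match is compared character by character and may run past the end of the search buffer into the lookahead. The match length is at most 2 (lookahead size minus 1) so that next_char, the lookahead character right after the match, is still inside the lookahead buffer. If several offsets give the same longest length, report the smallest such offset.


Try each offset into the search buffer:
  offset=1 (pos 5, char 'd'): match length 0
  offset=2 (pos 4, char 'd'): match length 0
  offset=3 (pos 3, char 'e'): match length 0
  offset=4 (pos 2, char 'c'): match length 2
  offset=5 (pos 1, char 'e'): match length 0
  offset=6 (pos 0, char 'd'): match length 0
Longest match has length 2 at offset 4.
next_char = character at position 6 + 2 = 8 -> 'e'

Best match: offset=4, length=2 (matching 'ce' starting at position 2)
LZ77 triple: (4, 2, 'e')


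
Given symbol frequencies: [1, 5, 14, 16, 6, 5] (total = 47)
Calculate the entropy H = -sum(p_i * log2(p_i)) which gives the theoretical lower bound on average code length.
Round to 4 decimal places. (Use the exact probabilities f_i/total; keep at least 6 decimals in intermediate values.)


Per-symbol terms -p_i * log2(p_i) with p_i = f_i/47:
  p = 1/47 = 0.021277: log2(p) = -5.554589, -p*log2(p) = 0.118183
  p = 5/47 = 0.106383: log2(p) = -3.232661, -p*log2(p) = 0.343900
  p = 14/47 = 0.297872: log2(p) = -1.747234, -p*log2(p) = 0.520453
  p = 16/47 = 0.340426: log2(p) = -1.554589, -p*log2(p) = 0.529222
  p = 6/47 = 0.127660: log2(p) = -2.969626, -p*log2(p) = 0.379101
  p = 5/47 = 0.106383: log2(p) = -3.232661, -p*log2(p) = 0.343900
H = 0.118183 + 0.343900 + 0.520453 + 0.529222 + 0.379101 + 0.343900 = 2.234759

H = 2.2348 bits/symbol


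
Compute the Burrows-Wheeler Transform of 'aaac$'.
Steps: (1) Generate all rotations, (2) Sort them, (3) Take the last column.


Rotations (sorted):
  0: $aaac -> last char: c
  1: aaac$ -> last char: $
  2: aac$a -> last char: a
  3: ac$aa -> last char: a
  4: c$aaa -> last char: a


BWT = c$aaa


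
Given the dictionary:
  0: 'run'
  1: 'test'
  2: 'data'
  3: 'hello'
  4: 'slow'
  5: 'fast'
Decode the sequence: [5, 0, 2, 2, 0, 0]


Look up each index in the dictionary:
  5 -> 'fast'
  0 -> 'run'
  2 -> 'data'
  2 -> 'data'
  0 -> 'run'
  0 -> 'run'

Decoded: "fast run data data run run"


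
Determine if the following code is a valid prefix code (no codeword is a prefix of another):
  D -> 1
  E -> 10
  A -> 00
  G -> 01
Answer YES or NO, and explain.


Checking each pair (does one codeword prefix another?):
  D='1' vs E='10': prefix -- VIOLATION

NO -- this is NOT a valid prefix code. D (1) is a prefix of E (10).


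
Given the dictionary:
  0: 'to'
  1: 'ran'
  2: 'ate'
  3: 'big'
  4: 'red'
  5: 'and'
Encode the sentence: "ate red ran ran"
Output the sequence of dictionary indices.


Look up each word in the dictionary:
  'ate' -> 2
  'red' -> 4
  'ran' -> 1
  'ran' -> 1

Encoded: [2, 4, 1, 1]


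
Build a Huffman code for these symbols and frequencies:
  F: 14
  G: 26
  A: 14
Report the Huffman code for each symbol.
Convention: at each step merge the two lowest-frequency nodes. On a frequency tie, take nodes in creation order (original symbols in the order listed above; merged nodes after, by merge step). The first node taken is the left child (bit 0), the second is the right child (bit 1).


Huffman tree construction:
Step 1: Merge F(14) + A(14) = 28
Step 2: Merge G(26) + (F+A)(28) = 54
Read each symbol's code off the tree from the root (left child = 0, right child = 1).

Codes:
  F: 10 (length 2)
  G: 0 (length 1)
  A: 11 (length 2)
Average code length: 82/54 = 1.5185 bits/symbol


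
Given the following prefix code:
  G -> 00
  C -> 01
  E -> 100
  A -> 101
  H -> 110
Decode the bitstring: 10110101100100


Decoding step by step:
Bits 101 -> A
Bits 101 -> A
Bits 01 -> C
Bits 100 -> E
Bits 100 -> E


Decoded message: AACEE


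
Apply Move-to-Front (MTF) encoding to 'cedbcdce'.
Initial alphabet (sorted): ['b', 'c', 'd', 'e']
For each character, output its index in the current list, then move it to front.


MTF encoding:
'c': index 1 in ['b', 'c', 'd', 'e'] -> ['c', 'b', 'd', 'e']
'e': index 3 in ['c', 'b', 'd', 'e'] -> ['e', 'c', 'b', 'd']
'd': index 3 in ['e', 'c', 'b', 'd'] -> ['d', 'e', 'c', 'b']
'b': index 3 in ['d', 'e', 'c', 'b'] -> ['b', 'd', 'e', 'c']
'c': index 3 in ['b', 'd', 'e', 'c'] -> ['c', 'b', 'd', 'e']
'd': index 2 in ['c', 'b', 'd', 'e'] -> ['d', 'c', 'b', 'e']
'c': index 1 in ['d', 'c', 'b', 'e'] -> ['c', 'd', 'b', 'e']
'e': index 3 in ['c', 'd', 'b', 'e'] -> ['e', 'c', 'd', 'b']


Output: [1, 3, 3, 3, 3, 2, 1, 3]


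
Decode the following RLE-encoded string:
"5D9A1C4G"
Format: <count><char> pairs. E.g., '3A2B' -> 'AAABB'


Expanding each <count><char> pair:
  5D -> 'DDDDD'
  9A -> 'AAAAAAAAA'
  1C -> 'C'
  4G -> 'GGGG'

Decoded = DDDDDAAAAAAAAACGGGG


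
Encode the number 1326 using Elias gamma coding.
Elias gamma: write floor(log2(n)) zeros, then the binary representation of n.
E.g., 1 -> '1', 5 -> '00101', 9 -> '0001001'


num_bits = floor(log2(1326)) + 1 = 11
leading_zeros = num_bits - 1 = 10
binary(1326) = 10100101110

Elias gamma(1326) = '0000000000' + '10100101110' = 000000000010100101110 (21 bits)


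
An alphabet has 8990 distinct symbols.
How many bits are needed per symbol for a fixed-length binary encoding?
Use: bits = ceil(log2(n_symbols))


log2(8990) = 13.1341
Bracket: 2^13 = 8192 < 8990 <= 2^14 = 16384
So ceil(log2(8990)) = 14

bits = ceil(log2(8990)) = ceil(13.1341) = 14 bits


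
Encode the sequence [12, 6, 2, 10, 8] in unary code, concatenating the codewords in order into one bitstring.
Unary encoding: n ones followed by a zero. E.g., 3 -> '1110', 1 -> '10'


Encode each number as n ones followed by a terminating 0:
  12 -> 1111111111110 (13 bits)
  6 -> 1111110 (7 bits)
  2 -> 110 (3 bits)
  10 -> 11111111110 (11 bits)
  8 -> 111111110 (9 bits)
Total length = 13 + 7 + 3 + 11 + 9 = 43 bits.

Unary([12, 6, 2, 10, 8]) = 1111111111110111111011011111111110111111110 (43 bits)


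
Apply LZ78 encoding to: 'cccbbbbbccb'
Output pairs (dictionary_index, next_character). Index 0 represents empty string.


LZ78 encoding steps:
Dictionary: {0: ''}
Step 1: w='' (idx 0), next='c' -> output (0, 'c'), add 'c' as idx 1
Step 2: w='c' (idx 1), next='c' -> output (1, 'c'), add 'cc' as idx 2
Step 3: w='' (idx 0), next='b' -> output (0, 'b'), add 'b' as idx 3
Step 4: w='b' (idx 3), next='b' -> output (3, 'b'), add 'bb' as idx 4
Step 5: w='bb' (idx 4), next='c' -> output (4, 'c'), add 'bbc' as idx 5
Step 6: w='c' (idx 1), next='b' -> output (1, 'b'), add 'cb' as idx 6


Encoded: [(0, 'c'), (1, 'c'), (0, 'b'), (3, 'b'), (4, 'c'), (1, 'b')]


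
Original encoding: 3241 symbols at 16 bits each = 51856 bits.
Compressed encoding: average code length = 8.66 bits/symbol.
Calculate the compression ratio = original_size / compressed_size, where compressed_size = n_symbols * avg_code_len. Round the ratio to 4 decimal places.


original_size = n_symbols * orig_bits = 3241 * 16 = 51856 bits
compressed_size = n_symbols * avg_code_len = 3241 * 8.66 = 28067.06 bits
ratio = original_size / compressed_size = 51856 / 28067.06 = 1.8476

Compression ratio = 1.8476


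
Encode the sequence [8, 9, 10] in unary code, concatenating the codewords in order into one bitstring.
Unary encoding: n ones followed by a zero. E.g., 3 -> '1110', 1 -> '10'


Encode each number as n ones followed by a terminating 0:
  8 -> 111111110 (9 bits)
  9 -> 1111111110 (10 bits)
  10 -> 11111111110 (11 bits)
Total length = 9 + 10 + 11 = 30 bits.

Unary([8, 9, 10]) = 111111110111111111011111111110 (30 bits)


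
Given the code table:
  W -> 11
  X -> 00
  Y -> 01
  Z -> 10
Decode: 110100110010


Decoding:
11 -> W
01 -> Y
00 -> X
11 -> W
00 -> X
10 -> Z


Result: WYXWXZ


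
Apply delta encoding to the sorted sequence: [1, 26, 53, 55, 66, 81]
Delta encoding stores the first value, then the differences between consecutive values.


First value: 1
Deltas:
  26 - 1 = 25
  53 - 26 = 27
  55 - 53 = 2
  66 - 55 = 11
  81 - 66 = 15


Delta encoded: [1, 25, 27, 2, 11, 15]


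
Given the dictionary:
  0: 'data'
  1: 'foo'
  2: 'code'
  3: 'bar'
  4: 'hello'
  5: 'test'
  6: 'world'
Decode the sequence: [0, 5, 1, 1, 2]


Look up each index in the dictionary:
  0 -> 'data'
  5 -> 'test'
  1 -> 'foo'
  1 -> 'foo'
  2 -> 'code'

Decoded: "data test foo foo code"


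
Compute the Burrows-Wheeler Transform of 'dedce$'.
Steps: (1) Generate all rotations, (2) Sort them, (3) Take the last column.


Rotations (sorted):
  0: $dedce -> last char: e
  1: ce$ded -> last char: d
  2: dce$de -> last char: e
  3: dedce$ -> last char: $
  4: e$dedc -> last char: c
  5: edce$d -> last char: d


BWT = ede$cd


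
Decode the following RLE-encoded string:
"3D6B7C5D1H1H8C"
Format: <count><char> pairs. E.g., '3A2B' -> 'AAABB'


Expanding each <count><char> pair:
  3D -> 'DDD'
  6B -> 'BBBBBB'
  7C -> 'CCCCCCC'
  5D -> 'DDDDD'
  1H -> 'H'
  1H -> 'H'
  8C -> 'CCCCCCCC'

Decoded = DDDBBBBBBCCCCCCCDDDDDHHCCCCCCCC


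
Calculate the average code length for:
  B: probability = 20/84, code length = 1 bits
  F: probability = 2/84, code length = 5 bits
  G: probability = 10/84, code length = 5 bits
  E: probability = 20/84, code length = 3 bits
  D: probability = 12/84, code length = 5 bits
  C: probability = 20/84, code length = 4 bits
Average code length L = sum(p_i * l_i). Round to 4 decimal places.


Weighted contributions p_i * l_i:
  B: (20/84) * 1 = 20/84
  F: (2/84) * 5 = 10/84
  G: (10/84) * 5 = 50/84
  E: (20/84) * 3 = 60/84
  D: (12/84) * 5 = 60/84
  C: (20/84) * 4 = 80/84
Sum = (20 + 10 + 50 + 60 + 60 + 80)/84 = 280/84

L = 280/84 = 3.3333 bits/symbol


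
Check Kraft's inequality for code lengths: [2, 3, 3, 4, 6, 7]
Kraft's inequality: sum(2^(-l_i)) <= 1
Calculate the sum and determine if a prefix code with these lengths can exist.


Sum = 2^(-2) + 2^(-3) + 2^(-3) + 2^(-4) + 2^(-6) + 2^(-7)
    = 0.25 + 0.125 + 0.125 + 0.0625 + 0.015625 + 0.0078125
    = 75/128 = 0.5859375
Since 0.5859375 <= 1, Kraft's inequality IS satisfied.
A prefix code with these lengths CAN exist.

Kraft sum = 0.5859375. Satisfied.


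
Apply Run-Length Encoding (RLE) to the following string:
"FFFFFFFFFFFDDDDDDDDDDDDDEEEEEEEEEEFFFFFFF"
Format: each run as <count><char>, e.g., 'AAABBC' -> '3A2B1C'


Scanning runs left to right:
  i=0: run of 'F' x 11 -> '11F'
  i=11: run of 'D' x 13 -> '13D'
  i=24: run of 'E' x 10 -> '10E'
  i=34: run of 'F' x 7 -> '7F'

RLE = 11F13D10E7F


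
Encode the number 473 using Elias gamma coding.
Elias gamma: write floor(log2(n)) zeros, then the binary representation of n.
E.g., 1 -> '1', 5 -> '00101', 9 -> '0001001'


num_bits = floor(log2(473)) + 1 = 9
leading_zeros = num_bits - 1 = 8
binary(473) = 111011001

Elias gamma(473) = '00000000' + '111011001' = 00000000111011001 (17 bits)


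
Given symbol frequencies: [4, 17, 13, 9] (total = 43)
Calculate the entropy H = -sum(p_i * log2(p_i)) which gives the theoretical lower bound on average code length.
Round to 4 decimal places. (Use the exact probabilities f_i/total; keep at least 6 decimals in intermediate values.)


Per-symbol terms -p_i * log2(p_i) with p_i = f_i/43:
  p = 4/43 = 0.093023: log2(p) = -3.426265, -p*log2(p) = 0.318722
  p = 17/43 = 0.395349: log2(p) = -1.338802, -p*log2(p) = 0.529294
  p = 13/43 = 0.302326: log2(p) = -1.725825, -p*log2(p) = 0.521761
  p = 9/43 = 0.209302: log2(p) = -2.256340, -p*log2(p) = 0.472257
H = 0.318722 + 0.529294 + 0.521761 + 0.472257 = 1.842034

H = 1.842 bits/symbol


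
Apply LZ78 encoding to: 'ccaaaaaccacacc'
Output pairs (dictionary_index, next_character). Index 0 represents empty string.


LZ78 encoding steps:
Dictionary: {0: ''}
Step 1: w='' (idx 0), next='c' -> output (0, 'c'), add 'c' as idx 1
Step 2: w='c' (idx 1), next='a' -> output (1, 'a'), add 'ca' as idx 2
Step 3: w='' (idx 0), next='a' -> output (0, 'a'), add 'a' as idx 3
Step 4: w='a' (idx 3), next='a' -> output (3, 'a'), add 'aa' as idx 4
Step 5: w='a' (idx 3), next='c' -> output (3, 'c'), add 'ac' as idx 5
Step 6: w='ca' (idx 2), next='c' -> output (2, 'c'), add 'cac' as idx 6
Step 7: w='ac' (idx 5), next='c' -> output (5, 'c'), add 'acc' as idx 7


Encoded: [(0, 'c'), (1, 'a'), (0, 'a'), (3, 'a'), (3, 'c'), (2, 'c'), (5, 'c')]


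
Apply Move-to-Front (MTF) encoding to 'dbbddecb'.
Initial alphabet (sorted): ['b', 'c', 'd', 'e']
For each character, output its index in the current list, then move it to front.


MTF encoding:
'd': index 2 in ['b', 'c', 'd', 'e'] -> ['d', 'b', 'c', 'e']
'b': index 1 in ['d', 'b', 'c', 'e'] -> ['b', 'd', 'c', 'e']
'b': index 0 in ['b', 'd', 'c', 'e'] -> ['b', 'd', 'c', 'e']
'd': index 1 in ['b', 'd', 'c', 'e'] -> ['d', 'b', 'c', 'e']
'd': index 0 in ['d', 'b', 'c', 'e'] -> ['d', 'b', 'c', 'e']
'e': index 3 in ['d', 'b', 'c', 'e'] -> ['e', 'd', 'b', 'c']
'c': index 3 in ['e', 'd', 'b', 'c'] -> ['c', 'e', 'd', 'b']
'b': index 3 in ['c', 'e', 'd', 'b'] -> ['b', 'c', 'e', 'd']


Output: [2, 1, 0, 1, 0, 3, 3, 3]


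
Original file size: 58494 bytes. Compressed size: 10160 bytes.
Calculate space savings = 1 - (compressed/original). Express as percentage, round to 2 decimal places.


ratio = compressed/original = 10160/58494 = 0.173693
savings = 1 - ratio = 1 - 0.173693 = 0.826307
as a percentage: 0.826307 * 100 = 82.63%

Space savings = 1 - 10160/58494 = 82.63%


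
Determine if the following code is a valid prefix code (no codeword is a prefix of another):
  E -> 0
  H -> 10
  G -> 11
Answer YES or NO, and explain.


Checking each pair (does one codeword prefix another?):
  E='0' vs H='10': no prefix
  E='0' vs G='11': no prefix
  H='10' vs E='0': no prefix
  H='10' vs G='11': no prefix
  G='11' vs E='0': no prefix
  G='11' vs H='10': no prefix
No violation found over all pairs.

YES -- this is a valid prefix code. No codeword is a prefix of any other codeword.


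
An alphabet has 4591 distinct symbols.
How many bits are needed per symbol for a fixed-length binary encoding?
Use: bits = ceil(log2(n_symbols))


log2(4591) = 12.1646
Bracket: 2^12 = 4096 < 4591 <= 2^13 = 8192
So ceil(log2(4591)) = 13

bits = ceil(log2(4591)) = ceil(12.1646) = 13 bits


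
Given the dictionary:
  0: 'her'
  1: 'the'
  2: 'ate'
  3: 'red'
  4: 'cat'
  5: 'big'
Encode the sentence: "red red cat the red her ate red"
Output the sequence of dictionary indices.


Look up each word in the dictionary:
  'red' -> 3
  'red' -> 3
  'cat' -> 4
  'the' -> 1
  'red' -> 3
  'her' -> 0
  'ate' -> 2
  'red' -> 3

Encoded: [3, 3, 4, 1, 3, 0, 2, 3]


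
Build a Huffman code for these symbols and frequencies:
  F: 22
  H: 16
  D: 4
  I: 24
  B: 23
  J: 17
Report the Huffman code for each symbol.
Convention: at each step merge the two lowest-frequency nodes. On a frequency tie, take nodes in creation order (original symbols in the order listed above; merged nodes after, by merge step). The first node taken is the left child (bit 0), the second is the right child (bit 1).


Huffman tree construction:
Step 1: Merge D(4) + H(16) = 20
Step 2: Merge J(17) + (D+H)(20) = 37
Step 3: Merge F(22) + B(23) = 45
Step 4: Merge I(24) + (J+(D+H))(37) = 61
Step 5: Merge (F+B)(45) + (I+(J+(D+H)))(61) = 106
Read each symbol's code off the tree from the root (left child = 0, right child = 1).

Codes:
  F: 00 (length 2)
  H: 1111 (length 4)
  D: 1110 (length 4)
  I: 10 (length 2)
  B: 01 (length 2)
  J: 110 (length 3)
Average code length: 269/106 = 2.5377 bits/symbol


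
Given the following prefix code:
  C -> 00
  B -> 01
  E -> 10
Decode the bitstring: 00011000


Decoding step by step:
Bits 00 -> C
Bits 01 -> B
Bits 10 -> E
Bits 00 -> C


Decoded message: CBEC


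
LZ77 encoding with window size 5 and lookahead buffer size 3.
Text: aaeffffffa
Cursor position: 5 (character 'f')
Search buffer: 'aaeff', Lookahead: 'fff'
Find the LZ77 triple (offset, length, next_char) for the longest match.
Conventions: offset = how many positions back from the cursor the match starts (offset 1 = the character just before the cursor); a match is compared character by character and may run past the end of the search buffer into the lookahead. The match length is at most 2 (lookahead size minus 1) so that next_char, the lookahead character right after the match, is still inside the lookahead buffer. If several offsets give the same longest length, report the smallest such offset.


Try each offset into the search buffer:
  offset=1 (pos 4, char 'f'): match length 2
  offset=2 (pos 3, char 'f'): match length 2
  offset=3 (pos 2, char 'e'): match length 0
  offset=4 (pos 1, char 'a'): match length 0
  offset=5 (pos 0, char 'a'): match length 0
Longest match has length 2, found at offsets 1, 2; take the smallest, offset 1.
next_char = character at position 5 + 2 = 7 -> 'f'

Best match: offset=1, length=2 (matching 'ff' starting at position 4)
LZ77 triple: (1, 2, 'f')


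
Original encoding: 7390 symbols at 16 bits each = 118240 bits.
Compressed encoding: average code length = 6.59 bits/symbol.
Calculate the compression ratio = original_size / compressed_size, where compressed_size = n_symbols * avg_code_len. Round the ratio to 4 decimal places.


original_size = n_symbols * orig_bits = 7390 * 16 = 118240 bits
compressed_size = n_symbols * avg_code_len = 7390 * 6.59 = 48700.1 bits
ratio = original_size / compressed_size = 118240 / 48700.1 = 2.4279

Compression ratio = 2.4279
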